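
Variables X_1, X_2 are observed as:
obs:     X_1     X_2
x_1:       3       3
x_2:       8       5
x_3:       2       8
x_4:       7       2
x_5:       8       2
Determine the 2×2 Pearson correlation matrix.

Step 1 — column means:
  mean(X_1) = (3 + 8 + 2 + 7 + 8) / 5 = 28/5 = 5.6
  mean(X_2) = (3 + 5 + 8 + 2 + 2) / 5 = 20/5 = 4

Step 2 — sample variances and covariances s[i,j] = (1/(n-1)) · Σ_k (x_{k,i} - mean_i) · (x_{k,j} - mean_j), with n-1 = 4:
  s[X_1,X_1] = ((-2.6)·(-2.6) + (2.4)·(2.4) + (-3.6)·(-3.6) + (1.4)·(1.4) + (2.4)·(2.4)) / 4 = 33.2/4 = 8.3
  s[X_1,X_2] = ((-2.6)·(-1) + (2.4)·(1) + (-3.6)·(4) + (1.4)·(-2) + (2.4)·(-2)) / 4 = -17/4 = -4.25
  s[X_2,X_2] = ((-1)·(-1) + (1)·(1) + (4)·(4) + (-2)·(-2) + (-2)·(-2)) / 4 = 26/4 = 6.5
  Sample standard deviations s_i = √(s[i,i]):
  s(X_1) = √(8.3) = 2.881
  s(X_2) = √(6.5) = 2.5495

Step 3 — r_{ij} = s_{ij} / (s_i · s_j):
  r[X_1,X_1] = 1 (diagonal).
  r[X_1,X_2] = -4.25 / (2.881 · 2.5495) = -4.25 / 7.3451 = -0.5786
  r[X_2,X_2] = 1 (diagonal).

R is symmetric with unit diagonal. Assembling:

R = [[1, -0.5786],
 [-0.5786, 1]]


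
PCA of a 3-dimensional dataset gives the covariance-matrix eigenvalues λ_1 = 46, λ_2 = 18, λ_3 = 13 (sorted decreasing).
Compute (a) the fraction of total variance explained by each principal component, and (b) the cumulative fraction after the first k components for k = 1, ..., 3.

Step 1 — total variance = trace(Sigma) = Σ λ_i = 46 + 18 + 13 = 77.

Step 2 — fraction explained by component i = λ_i / Σ λ:
  PC1: 46/77 = 0.5974
  PC2: 18/77 = 0.2338
  PC3: 13/77 = 0.1688

Step 3 — cumulative fraction after k components = (λ_1 + ... + λ_k) / Σ λ:
  k = 1: 46/77 = 0.5974
  k = 2: (46 + 18)/77 = 64/77 = 0.8312
  k = 3: (46 + 18 + 13)/77 = 77/77 = 1

Summary (fraction, with percent):

explained: PC1 0.5974 (59.74%), PC2 0.2338 (23.38%), PC3 0.1688 (16.88%);  cumulative: 0.5974, 0.8312, 1


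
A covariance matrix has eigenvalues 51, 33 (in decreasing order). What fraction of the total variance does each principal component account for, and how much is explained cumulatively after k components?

Step 1 — total variance = trace(Sigma) = Σ λ_i = 51 + 33 = 84.

Step 2 — fraction explained by component i = λ_i / Σ λ:
  PC1: 51/84 = 0.6071
  PC2: 33/84 = 0.3929

Step 3 — cumulative fraction after k components = (λ_1 + ... + λ_k) / Σ λ:
  k = 1: 51/84 = 0.6071
  k = 2: (51 + 33)/84 = 84/84 = 1

Summary (fraction, with percent):

explained: PC1 0.6071 (60.71%), PC2 0.3929 (39.29%);  cumulative: 0.6071, 1


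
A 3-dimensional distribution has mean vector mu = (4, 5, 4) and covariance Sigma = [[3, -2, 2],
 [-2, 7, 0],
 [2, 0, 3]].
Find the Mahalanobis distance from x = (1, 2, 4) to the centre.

Step 1 — centre the observation: (x - mu) = (-3, -3, 0).

Step 2 — invert Sigma (cofactor / det for 3×3, or solve directly):
  Sigma^{-1} = [[0.913, 0.2609, -0.6087],
 [0.2609, 0.2174, -0.1739],
 [-0.6087, -0.1739, 0.7391]].

Step 3 — form the quadratic (x - mu)^T · Sigma^{-1} · (x - mu):
  Sigma^{-1} · (x - mu) = (-3.5217, -1.4348, 2.3478).
  (x - mu)^T · [Sigma^{-1} · (x - mu)] = (-3)·(-3.5217) + (-3)·(-1.4348) + (0)·(2.3478) = 14.8696.

Step 4 — take square root: d = √(14.8696) ≈ 3.8561.

d(x, mu) = √(14.8696) ≈ 3.8561


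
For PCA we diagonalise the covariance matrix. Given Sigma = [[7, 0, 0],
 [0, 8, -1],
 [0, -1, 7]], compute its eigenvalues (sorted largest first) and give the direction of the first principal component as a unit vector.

Step 1 — characteristic polynomial p(λ) = det(λI - Sigma) = λ³ - tr·λ² + c_1·λ - det, where tr = trace, c_1 = sum of the principal 2×2 minors, det = det(Sigma):
  tr = 7 + 8 + 7 = 22,
  c_1 = (7·8 - (0)²) + (7·7 - (0)²) + (8·7 - (-1)²) = 56 + 49 + 55 = 160,
  det = 7·(8·7 - (-1)²) - (0)·((0)·7 - (-1)·(0)) + (0)·((0)·(-1) - 8·(0)) = 7·(55) - (0)·(0) + (0)·(0) = 385.
  So p(λ) = λ³ - 22λ² + 160λ - 385.
Step 2 — look for an integer root (rational root theorem: any rational root is an integer divisor of 385). Testing λ = 7:
  p(7) = 343 - 1078 + 1120 - 385 = 0  ✓
  Dividing out (λ - 7): p(λ) = (λ - 7)(λ² - 15λ + 55).
Step 3 — remaining eigenvalues from the quadratic λ² - 15λ + 55 = 0:
  Δ = 15² - 4·55 = 225 - 220 = 5,  λ = (15 ± √5)/2 = (15 ± 2.2361)/2 ≈ 8.618 or 6.382.
  Sorted: λ_1 = 8.618,  λ_2 = 7,  λ_3 = 6.382  (check: sum = 22 = tr ✓).

Step 4 — unit eigenvector for λ_1 ≈ 8.618: v spans the null space of (Sigma - λ_1 I), whose rows are
  r_1 = (-1.618, 0, 0),  r_2 = (0, -0.618, -1),  r_3 = (0, -1, -1.618).
  v is orthogonal to every row, so take v ∝ r_1 × r_2 = ((0)·(-1) - (0)·(-0.618), (0)·(0) - (-1.618)·(-1), (-1.618)·(-0.618) - (0)·(0)) ≈ (0, -1.618, 1).
  Rescale (multiply by -1 so the first nonzero entry is positive): u = (0, 1.618, -1).
  ||u|| = √((0)² + (1.618)² + (-1)²) = √(3.618) ≈ 1.9021,  v_1 = u/||u|| ≈ (0, 0.8507, -0.5257) (||v_1|| = 1).

λ_1 = 8.618,  λ_2 = 7,  λ_3 = 6.382;  v_1 ≈ (0, 0.8507, -0.5257)


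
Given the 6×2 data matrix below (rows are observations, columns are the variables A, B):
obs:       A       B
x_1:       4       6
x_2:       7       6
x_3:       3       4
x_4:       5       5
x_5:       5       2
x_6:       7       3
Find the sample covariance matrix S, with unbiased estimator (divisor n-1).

Step 1 — column means:
  mean(A) = (4 + 7 + 3 + 5 + 5 + 7) / 6 = 31/6 = 5.1667
  mean(B) = (6 + 6 + 4 + 5 + 2 + 3) / 6 = 26/6 = 4.3333

Step 2 — sample covariance S[i,j] = (1/(n-1)) · Σ_k (x_{k,i} - mean_i) · (x_{k,j} - mean_j), with n-1 = 5.
  S[A,A] = ((-1.1667)·(-1.1667) + (1.8333)·(1.8333) + (-2.1667)·(-2.1667) + (-0.1667)·(-0.1667) + (-0.1667)·(-0.1667) + (1.8333)·(1.8333)) / 5 = 12.8333/5 = 2.5667
  S[A,B] = ((-1.1667)·(1.6667) + (1.8333)·(1.6667) + (-2.1667)·(-0.3333) + (-0.1667)·(0.6667) + (-0.1667)·(-2.3333) + (1.8333)·(-1.3333)) / 5 = -0.3333/5 = -0.0667
  S[B,B] = ((1.6667)·(1.6667) + (1.6667)·(1.6667) + (-0.3333)·(-0.3333) + (0.6667)·(0.6667) + (-2.3333)·(-2.3333) + (-1.3333)·(-1.3333)) / 5 = 13.3333/5 = 2.6667

S is symmetric (S[j,i] = S[i,j]). Assembling:

S = [[2.5667, -0.0667],
 [-0.0667, 2.6667]]


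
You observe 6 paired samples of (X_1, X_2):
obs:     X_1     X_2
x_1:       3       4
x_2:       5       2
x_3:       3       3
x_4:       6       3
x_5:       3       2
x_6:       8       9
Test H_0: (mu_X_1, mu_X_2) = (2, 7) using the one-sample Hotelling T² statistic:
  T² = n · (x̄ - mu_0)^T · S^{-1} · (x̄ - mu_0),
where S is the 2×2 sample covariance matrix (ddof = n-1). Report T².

Step 1 — sample mean vector:
  mean(X_1) = (3 + 5 + 3 + 6 + 3 + 8) / 6 = 28/6 = 4.6667
  mean(X_2) = (4 + 2 + 3 + 3 + 2 + 9) / 6 = 23/6 = 3.8333
  x̄ = (4.6667, 3.8333),  deviation x̄ - mu_0 = (4.6667, 3.8333) - (2, 7) = (2.6667, -3.1667).

Step 2 — sample covariance matrix, S[i,j] = (1/(n-1)) · Σ_k (x_{k,i} - mean_i) · (x_{k,j} - mean_j), divisor n-1 = 5:
  S[X_1,X_1] = ((-1.6667)·(-1.6667) + (0.3333)·(0.3333) + (-1.6667)·(-1.6667) + (1.3333)·(1.3333) + (-1.6667)·(-1.6667) + (3.3333)·(3.3333)) / 5 = 21.3333/5 = 4.2667
  S[X_1,X_2] = ((-1.6667)·(0.1667) + (0.3333)·(-1.8333) + (-1.6667)·(-0.8333) + (1.3333)·(-0.8333) + (-1.6667)·(-1.8333) + (3.3333)·(5.1667)) / 5 = 19.6667/5 = 3.9333
  S[X_2,X_2] = ((0.1667)·(0.1667) + (-1.8333)·(-1.8333) + (-0.8333)·(-0.8333) + (-0.8333)·(-0.8333) + (-1.8333)·(-1.8333) + (5.1667)·(5.1667)) / 5 = 34.8333/5 = 6.9667
  S = [[4.2667, 3.9333],
 [3.9333, 6.9667]].

Step 3 — invert S. det(S) = 4.2667·6.9667 - (3.9333)² = 14.2533.
  S^{-1} = (1/det) · [[d, -b], [-b, a]] = [[0.4888, -0.276],
 [-0.276, 0.2993]].

Step 4 — quadratic form (x̄ - mu_0)^T · S^{-1} · (x̄ - mu_0):
  S^{-1} · (x̄ - mu_0) = (2.1773, -1.6838),
  (x̄ - mu_0)^T · [...] = (2.6667)·(2.1773) + (-3.1667)·(-1.6838) = 11.1381.

Step 5 — scale by n: T² = 6 · 11.1381 = 66.8288.

T² ≈ 66.8288


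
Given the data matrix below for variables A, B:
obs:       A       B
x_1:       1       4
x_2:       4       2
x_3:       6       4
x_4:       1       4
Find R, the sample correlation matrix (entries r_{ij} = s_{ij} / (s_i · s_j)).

Step 1 — column means:
  mean(A) = (1 + 4 + 6 + 1) / 4 = 12/4 = 3
  mean(B) = (4 + 2 + 4 + 4) / 4 = 14/4 = 3.5

Step 2 — sample variances and covariances s[i,j] = (1/(n-1)) · Σ_k (x_{k,i} - mean_i) · (x_{k,j} - mean_j), with n-1 = 3:
  s[A,A] = ((-2)·(-2) + (1)·(1) + (3)·(3) + (-2)·(-2)) / 3 = 18/3 = 6
  s[A,B] = ((-2)·(0.5) + (1)·(-1.5) + (3)·(0.5) + (-2)·(0.5)) / 3 = -2/3 = -0.6667
  s[B,B] = ((0.5)·(0.5) + (-1.5)·(-1.5) + (0.5)·(0.5) + (0.5)·(0.5)) / 3 = 3/3 = 1
  Sample standard deviations s_i = √(s[i,i]):
  s(A) = √(6) = 2.4495
  s(B) = √(1) = 1

Step 3 — r_{ij} = s_{ij} / (s_i · s_j):
  r[A,A] = 1 (diagonal).
  r[A,B] = -0.6667 / (2.4495 · 1) = -0.6667 / 2.4495 = -0.2722
  r[B,B] = 1 (diagonal).

R is symmetric with unit diagonal. Assembling:

R = [[1, -0.2722],
 [-0.2722, 1]]


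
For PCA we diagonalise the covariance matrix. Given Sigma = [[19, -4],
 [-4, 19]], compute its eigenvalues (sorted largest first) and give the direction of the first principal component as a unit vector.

Step 1 — characteristic polynomial of 2×2 Sigma:
  det(Sigma - λI) = λ² - trace · λ + det = 0.
  trace = 19 + 19 = 38, det = 19·19 - (-4)² = 345.
Step 2 — discriminant:
  Δ = trace² - 4·det = 1444 - 1380 = 64.
Step 3 — eigenvalues:
  λ = (trace ± √Δ)/2 = (38 ± 8)/2,
  λ_1 = 23,  λ_2 = 15.

Step 4 — unit eigenvector for λ_1: solve (Sigma - λ_1 I)v = 0. First row:
  (19 - 23)·v_x + (-4)·v_y = 0, i.e. (-4)·v_x + (-4)·v_y = 0,
  so v ∝ (b, λ_1 - a) = (-4, 4); multiply by -1 so the first entry is positive: u = (4, -4).
  ||u|| = √((4)² + (-4)²) = √(32) ≈ 5.6569,
  v_1 = u/||u|| ≈ (0.7071, -0.7071) (||v_1|| = 1).

λ_1 = 23,  λ_2 = 15;  v_1 ≈ (0.7071, -0.7071)


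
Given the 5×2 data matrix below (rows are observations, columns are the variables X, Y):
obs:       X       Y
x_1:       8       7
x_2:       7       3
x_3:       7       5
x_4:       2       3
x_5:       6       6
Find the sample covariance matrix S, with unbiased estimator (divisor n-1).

Step 1 — column means:
  mean(X) = (8 + 7 + 7 + 2 + 6) / 5 = 30/5 = 6
  mean(Y) = (7 + 3 + 5 + 3 + 6) / 5 = 24/5 = 4.8

Step 2 — sample covariance S[i,j] = (1/(n-1)) · Σ_k (x_{k,i} - mean_i) · (x_{k,j} - mean_j), with n-1 = 4.
  S[X,X] = ((2)·(2) + (1)·(1) + (1)·(1) + (-4)·(-4) + (0)·(0)) / 4 = 22/4 = 5.5
  S[X,Y] = ((2)·(2.2) + (1)·(-1.8) + (1)·(0.2) + (-4)·(-1.8) + (0)·(1.2)) / 4 = 10/4 = 2.5
  S[Y,Y] = ((2.2)·(2.2) + (-1.8)·(-1.8) + (0.2)·(0.2) + (-1.8)·(-1.8) + (1.2)·(1.2)) / 4 = 12.8/4 = 3.2

S is symmetric (S[j,i] = S[i,j]). Assembling:

S = [[5.5, 2.5],
 [2.5, 3.2]]


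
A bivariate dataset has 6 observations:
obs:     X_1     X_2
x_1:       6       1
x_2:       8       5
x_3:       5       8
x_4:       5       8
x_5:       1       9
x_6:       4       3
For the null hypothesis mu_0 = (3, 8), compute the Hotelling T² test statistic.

Step 1 — sample mean vector:
  mean(X_1) = (6 + 8 + 5 + 5 + 1 + 4) / 6 = 29/6 = 4.8333
  mean(X_2) = (1 + 5 + 8 + 8 + 9 + 3) / 6 = 34/6 = 5.6667
  x̄ = (4.8333, 5.6667),  deviation x̄ - mu_0 = (4.8333, 5.6667) - (3, 8) = (1.8333, -2.3333).

Step 2 — sample covariance matrix, S[i,j] = (1/(n-1)) · Σ_k (x_{k,i} - mean_i) · (x_{k,j} - mean_j), divisor n-1 = 5:
  S[X_1,X_1] = ((1.1667)·(1.1667) + (3.1667)·(3.1667) + (0.1667)·(0.1667) + (0.1667)·(0.1667) + (-3.8333)·(-3.8333) + (-0.8333)·(-0.8333)) / 5 = 26.8333/5 = 5.3667
  S[X_1,X_2] = ((1.1667)·(-4.6667) + (3.1667)·(-0.6667) + (0.1667)·(2.3333) + (0.1667)·(2.3333) + (-3.8333)·(3.3333) + (-0.8333)·(-2.6667)) / 5 = -17.3333/5 = -3.4667
  S[X_2,X_2] = ((-4.6667)·(-4.6667) + (-0.6667)·(-0.6667) + (2.3333)·(2.3333) + (2.3333)·(2.3333) + (3.3333)·(3.3333) + (-2.6667)·(-2.6667)) / 5 = 51.3333/5 = 10.2667
  S = [[5.3667, -3.4667],
 [-3.4667, 10.2667]].

Step 3 — invert S. det(S) = 5.3667·10.2667 - (-3.4667)² = 43.08.
  S^{-1} = (1/det) · [[d, -b], [-b, a]] = [[0.2383, 0.0805],
 [0.0805, 0.1246]].

Step 4 — quadratic form (x̄ - mu_0)^T · S^{-1} · (x̄ - mu_0):
  S^{-1} · (x̄ - mu_0) = (0.2491, -0.1431),
  (x̄ - mu_0)^T · [...] = (1.8333)·(0.2491) + (-2.3333)·(-0.1431) = 0.7908.

Step 5 — scale by n: T² = 6 · 0.7908 = 4.7447.

T² ≈ 4.7447


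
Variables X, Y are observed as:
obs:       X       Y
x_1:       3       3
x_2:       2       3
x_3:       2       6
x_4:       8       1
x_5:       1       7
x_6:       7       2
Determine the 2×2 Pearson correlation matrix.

Step 1 — column means:
  mean(X) = (3 + 2 + 2 + 8 + 1 + 7) / 6 = 23/6 = 3.8333
  mean(Y) = (3 + 3 + 6 + 1 + 7 + 2) / 6 = 22/6 = 3.6667

Step 2 — sample variances and covariances s[i,j] = (1/(n-1)) · Σ_k (x_{k,i} - mean_i) · (x_{k,j} - mean_j), with n-1 = 5:
  s[X,X] = ((-0.8333)·(-0.8333) + (-1.8333)·(-1.8333) + (-1.8333)·(-1.8333) + (4.1667)·(4.1667) + (-2.8333)·(-2.8333) + (3.1667)·(3.1667)) / 5 = 42.8333/5 = 8.5667
  s[X,Y] = ((-0.8333)·(-0.6667) + (-1.8333)·(-0.6667) + (-1.8333)·(2.3333) + (4.1667)·(-2.6667) + (-2.8333)·(3.3333) + (3.1667)·(-1.6667)) / 5 = -28.3333/5 = -5.6667
  s[Y,Y] = ((-0.6667)·(-0.6667) + (-0.6667)·(-0.6667) + (2.3333)·(2.3333) + (-2.6667)·(-2.6667) + (3.3333)·(3.3333) + (-1.6667)·(-1.6667)) / 5 = 27.3333/5 = 5.4667
  Sample standard deviations s_i = √(s[i,i]):
  s(X) = √(8.5667) = 2.9269
  s(Y) = √(5.4667) = 2.3381

Step 3 — r_{ij} = s_{ij} / (s_i · s_j):
  r[X,X] = 1 (diagonal).
  r[X,Y] = -5.6667 / (2.9269 · 2.3381) = -5.6667 / 6.8433 = -0.8281
  r[Y,Y] = 1 (diagonal).

R is symmetric with unit diagonal. Assembling:

R = [[1, -0.8281],
 [-0.8281, 1]]


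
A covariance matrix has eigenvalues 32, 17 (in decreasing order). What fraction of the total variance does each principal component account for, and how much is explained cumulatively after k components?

Step 1 — total variance = trace(Sigma) = Σ λ_i = 32 + 17 = 49.

Step 2 — fraction explained by component i = λ_i / Σ λ:
  PC1: 32/49 = 0.6531
  PC2: 17/49 = 0.3469

Step 3 — cumulative fraction after k components = (λ_1 + ... + λ_k) / Σ λ:
  k = 1: 32/49 = 0.6531
  k = 2: (32 + 17)/49 = 49/49 = 1

Summary (fraction, with percent):

explained: PC1 0.6531 (65.31%), PC2 0.3469 (34.69%);  cumulative: 0.6531, 1


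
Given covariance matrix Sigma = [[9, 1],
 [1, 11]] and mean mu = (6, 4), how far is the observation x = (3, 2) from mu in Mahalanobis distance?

Step 1 — centre the observation: (x - mu) = (-3, -2).

Step 2 — invert Sigma. det(Sigma) = 9·11 - (1)² = 98.
  Sigma^{-1} = (1/det) · [[d, -b], [-b, a]] = [[0.1122, -0.0102],
 [-0.0102, 0.0918]].

Step 3 — form the quadratic (x - mu)^T · Sigma^{-1} · (x - mu):
  Sigma^{-1} · (x - mu) = (-0.3163, -0.1531).
  (x - mu)^T · [Sigma^{-1} · (x - mu)] = (-3)·(-0.3163) + (-2)·(-0.1531) = 1.2551.

Step 4 — take square root: d = √(1.2551) ≈ 1.1203.

d(x, mu) = √(1.2551) ≈ 1.1203


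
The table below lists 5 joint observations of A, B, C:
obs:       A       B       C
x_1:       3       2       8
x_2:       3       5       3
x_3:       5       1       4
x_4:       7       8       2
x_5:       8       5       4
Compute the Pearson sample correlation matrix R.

Step 1 — column means:
  mean(A) = (3 + 3 + 5 + 7 + 8) / 5 = 26/5 = 5.2
  mean(B) = (2 + 5 + 1 + 8 + 5) / 5 = 21/5 = 4.2
  mean(C) = (8 + 3 + 4 + 2 + 4) / 5 = 21/5 = 4.2

Step 2 — sample variances and covariances s[i,j] = (1/(n-1)) · Σ_k (x_{k,i} - mean_i) · (x_{k,j} - mean_j), with n-1 = 4:
  s[A,A] = ((-2.2)·(-2.2) + (-2.2)·(-2.2) + (-0.2)·(-0.2) + (1.8)·(1.8) + (2.8)·(2.8)) / 4 = 20.8/4 = 5.2
  s[A,B] = ((-2.2)·(-2.2) + (-2.2)·(0.8) + (-0.2)·(-3.2) + (1.8)·(3.8) + (2.8)·(0.8)) / 4 = 12.8/4 = 3.2
  s[A,C] = ((-2.2)·(3.8) + (-2.2)·(-1.2) + (-0.2)·(-0.2) + (1.8)·(-2.2) + (2.8)·(-0.2)) / 4 = -10.2/4 = -2.55
  s[B,B] = ((-2.2)·(-2.2) + (0.8)·(0.8) + (-3.2)·(-3.2) + (3.8)·(3.8) + (0.8)·(0.8)) / 4 = 30.8/4 = 7.7
  s[B,C] = ((-2.2)·(3.8) + (0.8)·(-1.2) + (-3.2)·(-0.2) + (3.8)·(-2.2) + (0.8)·(-0.2)) / 4 = -17.2/4 = -4.3
  s[C,C] = ((3.8)·(3.8) + (-1.2)·(-1.2) + (-0.2)·(-0.2) + (-2.2)·(-2.2) + (-0.2)·(-0.2)) / 4 = 20.8/4 = 5.2
  Sample standard deviations s_i = √(s[i,i]):
  s(A) = √(5.2) = 2.2804
  s(B) = √(7.7) = 2.7749
  s(C) = √(5.2) = 2.2804

Step 3 — r_{ij} = s_{ij} / (s_i · s_j):
  r[A,A] = 1 (diagonal).
  r[A,B] = 3.2 / (2.2804 · 2.7749) = 3.2 / 6.3277 = 0.5057
  r[A,C] = -2.55 / (2.2804 · 2.2804) = -2.55 / 5.2 = -0.4904
  r[B,B] = 1 (diagonal).
  r[B,C] = -4.3 / (2.7749 · 2.2804) = -4.3 / 6.3277 = -0.6796
  r[C,C] = 1 (diagonal).

R is symmetric with unit diagonal. Assembling:

R = [[1, 0.5057, -0.4904],
 [0.5057, 1, -0.6796],
 [-0.4904, -0.6796, 1]]


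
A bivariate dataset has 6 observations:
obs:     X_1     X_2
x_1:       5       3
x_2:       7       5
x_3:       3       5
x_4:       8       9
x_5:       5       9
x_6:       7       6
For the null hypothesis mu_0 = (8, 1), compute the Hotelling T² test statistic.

Step 1 — sample mean vector:
  mean(X_1) = (5 + 7 + 3 + 8 + 5 + 7) / 6 = 35/6 = 5.8333
  mean(X_2) = (3 + 5 + 5 + 9 + 9 + 6) / 6 = 37/6 = 6.1667
  x̄ = (5.8333, 6.1667),  deviation x̄ - mu_0 = (5.8333, 6.1667) - (8, 1) = (-2.1667, 5.1667).

Step 2 — sample covariance matrix, S[i,j] = (1/(n-1)) · Σ_k (x_{k,i} - mean_i) · (x_{k,j} - mean_j), divisor n-1 = 5:
  S[X_1,X_1] = ((-0.8333)·(-0.8333) + (1.1667)·(1.1667) + (-2.8333)·(-2.8333) + (2.1667)·(2.1667) + (-0.8333)·(-0.8333) + (1.1667)·(1.1667)) / 5 = 16.8333/5 = 3.3667
  S[X_1,X_2] = ((-0.8333)·(-3.1667) + (1.1667)·(-1.1667) + (-2.8333)·(-1.1667) + (2.1667)·(2.8333) + (-0.8333)·(2.8333) + (1.1667)·(-0.1667)) / 5 = 8.1667/5 = 1.6333
  S[X_2,X_2] = ((-3.1667)·(-3.1667) + (-1.1667)·(-1.1667) + (-1.1667)·(-1.1667) + (2.8333)·(2.8333) + (2.8333)·(2.8333) + (-0.1667)·(-0.1667)) / 5 = 28.8333/5 = 5.7667
  S = [[3.3667, 1.6333],
 [1.6333, 5.7667]].

Step 3 — invert S. det(S) = 3.3667·5.7667 - (1.6333)² = 16.7467.
  S^{-1} = (1/det) · [[d, -b], [-b, a]] = [[0.3443, -0.0975],
 [-0.0975, 0.201]].

Step 4 — quadratic form (x̄ - mu_0)^T · S^{-1} · (x̄ - mu_0):
  S^{-1} · (x̄ - mu_0) = (-1.25, 1.25),
  (x̄ - mu_0)^T · [...] = (-2.1667)·(-1.25) + (5.1667)·(1.25) = 9.1667.

Step 5 — scale by n: T² = 6 · 9.1667 = 55.

T² ≈ 55


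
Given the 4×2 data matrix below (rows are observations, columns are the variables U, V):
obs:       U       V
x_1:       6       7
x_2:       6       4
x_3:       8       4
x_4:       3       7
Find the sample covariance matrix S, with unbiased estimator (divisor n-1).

Step 1 — column means:
  mean(U) = (6 + 6 + 8 + 3) / 4 = 23/4 = 5.75
  mean(V) = (7 + 4 + 4 + 7) / 4 = 22/4 = 5.5

Step 2 — sample covariance S[i,j] = (1/(n-1)) · Σ_k (x_{k,i} - mean_i) · (x_{k,j} - mean_j), with n-1 = 3.
  S[U,U] = ((0.25)·(0.25) + (0.25)·(0.25) + (2.25)·(2.25) + (-2.75)·(-2.75)) / 3 = 12.75/3 = 4.25
  S[U,V] = ((0.25)·(1.5) + (0.25)·(-1.5) + (2.25)·(-1.5) + (-2.75)·(1.5)) / 3 = -7.5/3 = -2.5
  S[V,V] = ((1.5)·(1.5) + (-1.5)·(-1.5) + (-1.5)·(-1.5) + (1.5)·(1.5)) / 3 = 9/3 = 3

S is symmetric (S[j,i] = S[i,j]). Assembling:

S = [[4.25, -2.5],
 [-2.5, 3]]


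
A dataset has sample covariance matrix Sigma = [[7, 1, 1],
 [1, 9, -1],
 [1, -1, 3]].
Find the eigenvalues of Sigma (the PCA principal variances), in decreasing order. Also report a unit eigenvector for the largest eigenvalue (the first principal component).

Step 1 — characteristic polynomial p(λ) = det(λI - Sigma) = λ³ - tr·λ² + c_1·λ - det, where tr = trace, c_1 = sum of the principal 2×2 minors, det = det(Sigma):
  tr = 7 + 9 + 3 = 19,
  c_1 = (7·9 - (1)²) + (7·3 - (1)²) + (9·3 - (-1)²) = 62 + 20 + 26 = 108,
  det = 7·(9·3 - (-1)²) - (1)·((1)·3 - (-1)·(1)) + (1)·((1)·(-1) - 9·(1)) = 7·(26) - (1)·(4) + (1)·(-10) = 168.
  So p(λ) = λ³ - 19λ² + 108λ - 168.
Step 2 — look for an integer root (rational root theorem: any rational root is an integer divisor of 168). Testing λ = 7:
  p(7) = 343 - 931 + 756 - 168 = 0  ✓
  Dividing out (λ - 7): p(λ) = (λ - 7)(λ² - 12λ + 24).
Step 3 — remaining eigenvalues from the quadratic λ² - 12λ + 24 = 0:
  Δ = 12² - 4·24 = 144 - 96 = 48,  λ = (12 ± √48)/2 = (12 ± 6.9282)/2 ≈ 9.4641 or 2.5359.
  Sorted: λ_1 = 9.4641,  λ_2 = 7,  λ_3 = 2.5359  (check: sum = 19 = tr ✓).

Step 4 — unit eigenvector for λ_1 ≈ 9.4641: v spans the null space of (Sigma - λ_1 I), whose rows are
  r_1 = (-2.4641, 1, 1),  r_2 = (1, -0.4641, -1),  r_3 = (1, -1, -6.4641).
  v is orthogonal to every row, so take v ∝ r_1 × r_3 = ((1)·(-6.4641) - (1)·(-1), (1)·(1) - (-2.4641)·(-6.4641), (-2.4641)·(-1) - (1)·(1)) ≈ (-5.4641, -14.9282, 1.4641).
  Rescale (multiply by -1 so the first nonzero entry is positive): u = (5.4641, 14.9282, -1.4641).
  ||u|| = √((5.4641)² + (14.9282)² + (-1.4641)²) = √(254.8513) ≈ 15.9641,  v_1 = u/||u|| ≈ (0.3423, 0.9351, -0.0917) (||v_1|| = 1).

λ_1 = 9.4641,  λ_2 = 7,  λ_3 = 2.5359;  v_1 ≈ (0.3423, 0.9351, -0.0917)


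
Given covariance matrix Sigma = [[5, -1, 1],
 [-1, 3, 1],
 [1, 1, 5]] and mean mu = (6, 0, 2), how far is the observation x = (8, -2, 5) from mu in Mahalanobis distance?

Step 1 — centre the observation: (x - mu) = (2, -2, 3).

Step 2 — invert Sigma (cofactor / det for 3×3, or solve directly):
  Sigma^{-1} = [[0.2333, 0.1, -0.0667],
 [0.1, 0.4, -0.1],
 [-0.0667, -0.1, 0.2333]].

Step 3 — form the quadratic (x - mu)^T · Sigma^{-1} · (x - mu):
  Sigma^{-1} · (x - mu) = (0.0667, -0.9, 0.7667).
  (x - mu)^T · [Sigma^{-1} · (x - mu)] = (2)·(0.0667) + (-2)·(-0.9) + (3)·(0.7667) = 4.2333.

Step 4 — take square root: d = √(4.2333) ≈ 2.0575.

d(x, mu) = √(4.2333) ≈ 2.0575


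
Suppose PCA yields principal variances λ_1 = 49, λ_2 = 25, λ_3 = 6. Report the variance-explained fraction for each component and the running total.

Step 1 — total variance = trace(Sigma) = Σ λ_i = 49 + 25 + 6 = 80.

Step 2 — fraction explained by component i = λ_i / Σ λ:
  PC1: 49/80 = 0.6125
  PC2: 25/80 = 0.3125
  PC3: 6/80 = 0.075

Step 3 — cumulative fraction after k components = (λ_1 + ... + λ_k) / Σ λ:
  k = 1: 49/80 = 0.6125
  k = 2: (49 + 25)/80 = 74/80 = 0.925
  k = 3: (49 + 25 + 6)/80 = 80/80 = 1

Summary (fraction, with percent):

explained: PC1 0.6125 (61.25%), PC2 0.3125 (31.25%), PC3 0.075 (7.5%);  cumulative: 0.6125, 0.925, 1


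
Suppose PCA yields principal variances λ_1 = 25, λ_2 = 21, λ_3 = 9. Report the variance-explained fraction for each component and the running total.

Step 1 — total variance = trace(Sigma) = Σ λ_i = 25 + 21 + 9 = 55.

Step 2 — fraction explained by component i = λ_i / Σ λ:
  PC1: 25/55 = 0.4545
  PC2: 21/55 = 0.3818
  PC3: 9/55 = 0.1636

Step 3 — cumulative fraction after k components = (λ_1 + ... + λ_k) / Σ λ:
  k = 1: 25/55 = 0.4545
  k = 2: (25 + 21)/55 = 46/55 = 0.8364
  k = 3: (25 + 21 + 9)/55 = 55/55 = 1

Summary (fraction, with percent):

explained: PC1 0.4545 (45.45%), PC2 0.3818 (38.18%), PC3 0.1636 (16.36%);  cumulative: 0.4545, 0.8364, 1


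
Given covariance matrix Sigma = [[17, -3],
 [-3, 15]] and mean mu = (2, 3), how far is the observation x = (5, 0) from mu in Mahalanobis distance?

Step 1 — centre the observation: (x - mu) = (3, -3).

Step 2 — invert Sigma. det(Sigma) = 17·15 - (-3)² = 246.
  Sigma^{-1} = (1/det) · [[d, -b], [-b, a]] = [[0.061, 0.0122],
 [0.0122, 0.0691]].

Step 3 — form the quadratic (x - mu)^T · Sigma^{-1} · (x - mu):
  Sigma^{-1} · (x - mu) = (0.1463, -0.1707).
  (x - mu)^T · [Sigma^{-1} · (x - mu)] = (3)·(0.1463) + (-3)·(-0.1707) = 0.9512.

Step 4 — take square root: d = √(0.9512) ≈ 0.9753.

d(x, mu) = √(0.9512) ≈ 0.9753


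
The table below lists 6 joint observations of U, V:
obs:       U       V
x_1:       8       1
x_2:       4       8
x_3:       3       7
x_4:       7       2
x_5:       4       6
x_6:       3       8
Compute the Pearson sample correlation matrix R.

Step 1 — column means:
  mean(U) = (8 + 4 + 3 + 7 + 4 + 3) / 6 = 29/6 = 4.8333
  mean(V) = (1 + 8 + 7 + 2 + 6 + 8) / 6 = 32/6 = 5.3333

Step 2 — sample variances and covariances s[i,j] = (1/(n-1)) · Σ_k (x_{k,i} - mean_i) · (x_{k,j} - mean_j), with n-1 = 5:
  s[U,U] = ((3.1667)·(3.1667) + (-0.8333)·(-0.8333) + (-1.8333)·(-1.8333) + (2.1667)·(2.1667) + (-0.8333)·(-0.8333) + (-1.8333)·(-1.8333)) / 5 = 22.8333/5 = 4.5667
  s[U,V] = ((3.1667)·(-4.3333) + (-0.8333)·(2.6667) + (-1.8333)·(1.6667) + (2.1667)·(-3.3333) + (-0.8333)·(0.6667) + (-1.8333)·(2.6667)) / 5 = -31.6667/5 = -6.3333
  s[V,V] = ((-4.3333)·(-4.3333) + (2.6667)·(2.6667) + (1.6667)·(1.6667) + (-3.3333)·(-3.3333) + (0.6667)·(0.6667) + (2.6667)·(2.6667)) / 5 = 47.3333/5 = 9.4667
  Sample standard deviations s_i = √(s[i,i]):
  s(U) = √(4.5667) = 2.137
  s(V) = √(9.4667) = 3.0768

Step 3 — r_{ij} = s_{ij} / (s_i · s_j):
  r[U,U] = 1 (diagonal).
  r[U,V] = -6.3333 / (2.137 · 3.0768) = -6.3333 / 6.575 = -0.9632
  r[V,V] = 1 (diagonal).

R is symmetric with unit diagonal. Assembling:

R = [[1, -0.9632],
 [-0.9632, 1]]


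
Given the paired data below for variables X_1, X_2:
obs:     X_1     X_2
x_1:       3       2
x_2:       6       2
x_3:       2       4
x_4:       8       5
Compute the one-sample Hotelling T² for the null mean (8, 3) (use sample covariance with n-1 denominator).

Step 1 — sample mean vector:
  mean(X_1) = (3 + 6 + 2 + 8) / 4 = 19/4 = 4.75
  mean(X_2) = (2 + 2 + 4 + 5) / 4 = 13/4 = 3.25
  x̄ = (4.75, 3.25),  deviation x̄ - mu_0 = (4.75, 3.25) - (8, 3) = (-3.25, 0.25).

Step 2 — sample covariance matrix, S[i,j] = (1/(n-1)) · Σ_k (x_{k,i} - mean_i) · (x_{k,j} - mean_j), divisor n-1 = 3:
  S[X_1,X_1] = ((-1.75)·(-1.75) + (1.25)·(1.25) + (-2.75)·(-2.75) + (3.25)·(3.25)) / 3 = 22.75/3 = 7.5833
  S[X_1,X_2] = ((-1.75)·(-1.25) + (1.25)·(-1.25) + (-2.75)·(0.75) + (3.25)·(1.75)) / 3 = 4.25/3 = 1.4167
  S[X_2,X_2] = ((-1.25)·(-1.25) + (-1.25)·(-1.25) + (0.75)·(0.75) + (1.75)·(1.75)) / 3 = 6.75/3 = 2.25
  S = [[7.5833, 1.4167],
 [1.4167, 2.25]].

Step 3 — invert S. det(S) = 7.5833·2.25 - (1.4167)² = 15.0556.
  S^{-1} = (1/det) · [[d, -b], [-b, a]] = [[0.1494, -0.0941],
 [-0.0941, 0.5037]].

Step 4 — quadratic form (x̄ - mu_0)^T · S^{-1} · (x̄ - mu_0):
  S^{-1} · (x̄ - mu_0) = (-0.5092, 0.4317),
  (x̄ - mu_0)^T · [...] = (-3.25)·(-0.5092) + (0.25)·(0.4317) = 1.7629.

Step 5 — scale by n: T² = 4 · 1.7629 = 7.0517.

T² ≈ 7.0517


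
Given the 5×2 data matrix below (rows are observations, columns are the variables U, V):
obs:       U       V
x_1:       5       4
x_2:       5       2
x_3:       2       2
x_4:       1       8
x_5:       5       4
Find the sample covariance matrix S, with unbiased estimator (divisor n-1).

Step 1 — column means:
  mean(U) = (5 + 5 + 2 + 1 + 5) / 5 = 18/5 = 3.6
  mean(V) = (4 + 2 + 2 + 8 + 4) / 5 = 20/5 = 4

Step 2 — sample covariance S[i,j] = (1/(n-1)) · Σ_k (x_{k,i} - mean_i) · (x_{k,j} - mean_j), with n-1 = 4.
  S[U,U] = ((1.4)·(1.4) + (1.4)·(1.4) + (-1.6)·(-1.6) + (-2.6)·(-2.6) + (1.4)·(1.4)) / 4 = 15.2/4 = 3.8
  S[U,V] = ((1.4)·(0) + (1.4)·(-2) + (-1.6)·(-2) + (-2.6)·(4) + (1.4)·(0)) / 4 = -10/4 = -2.5
  S[V,V] = ((0)·(0) + (-2)·(-2) + (-2)·(-2) + (4)·(4) + (0)·(0)) / 4 = 24/4 = 6

S is symmetric (S[j,i] = S[i,j]). Assembling:

S = [[3.8, -2.5],
 [-2.5, 6]]


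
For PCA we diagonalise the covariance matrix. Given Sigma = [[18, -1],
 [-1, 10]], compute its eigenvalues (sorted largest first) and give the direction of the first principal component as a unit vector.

Step 1 — characteristic polynomial of 2×2 Sigma:
  det(Sigma - λI) = λ² - trace · λ + det = 0.
  trace = 18 + 10 = 28, det = 18·10 - (-1)² = 179.
Step 2 — discriminant:
  Δ = trace² - 4·det = 784 - 716 = 68.
Step 3 — eigenvalues:
  λ = (trace ± √Δ)/2 = (28 ± 8.2462)/2,
  λ_1 = 18.1231,  λ_2 = 9.8769.

Step 4 — unit eigenvector for λ_1: solve (Sigma - λ_1 I)v = 0. First row:
  (18 - 18.1231)·v_x + (-1)·v_y = 0, i.e. (-0.1231)·v_x + (-1)·v_y = 0,
  so v ∝ (b, λ_1 - a) = (-1, 0.1231); multiply by -1 so the first entry is positive: u = (1, -0.1231).
  ||u|| = √((1)² + (-0.1231)²) = √(1.0152) ≈ 1.0075,
  v_1 = u/||u|| ≈ (0.9925, -0.1222) (||v_1|| = 1).

λ_1 = 18.1231,  λ_2 = 9.8769;  v_1 ≈ (0.9925, -0.1222)


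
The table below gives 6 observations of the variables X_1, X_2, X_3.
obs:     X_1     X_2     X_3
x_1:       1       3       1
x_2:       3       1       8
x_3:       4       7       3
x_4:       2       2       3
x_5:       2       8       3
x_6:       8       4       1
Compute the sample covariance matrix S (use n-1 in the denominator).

Step 1 — column means:
  mean(X_1) = (1 + 3 + 4 + 2 + 2 + 8) / 6 = 20/6 = 3.3333
  mean(X_2) = (3 + 1 + 7 + 2 + 8 + 4) / 6 = 25/6 = 4.1667
  mean(X_3) = (1 + 8 + 3 + 3 + 3 + 1) / 6 = 19/6 = 3.1667

Step 2 — sample covariance S[i,j] = (1/(n-1)) · Σ_k (x_{k,i} - mean_i) · (x_{k,j} - mean_j), with n-1 = 5.
  S[X_1,X_1] = ((-2.3333)·(-2.3333) + (-0.3333)·(-0.3333) + (0.6667)·(0.6667) + (-1.3333)·(-1.3333) + (-1.3333)·(-1.3333) + (4.6667)·(4.6667)) / 5 = 31.3333/5 = 6.2667
  S[X_1,X_2] = ((-2.3333)·(-1.1667) + (-0.3333)·(-3.1667) + (0.6667)·(2.8333) + (-1.3333)·(-2.1667) + (-1.3333)·(3.8333) + (4.6667)·(-0.1667)) / 5 = 2.6667/5 = 0.5333
  S[X_1,X_3] = ((-2.3333)·(-2.1667) + (-0.3333)·(4.8333) + (0.6667)·(-0.1667) + (-1.3333)·(-0.1667) + (-1.3333)·(-0.1667) + (4.6667)·(-2.1667)) / 5 = -6.3333/5 = -1.2667
  S[X_2,X_2] = ((-1.1667)·(-1.1667) + (-3.1667)·(-3.1667) + (2.8333)·(2.8333) + (-2.1667)·(-2.1667) + (3.8333)·(3.8333) + (-0.1667)·(-0.1667)) / 5 = 38.8333/5 = 7.7667
  S[X_2,X_3] = ((-1.1667)·(-2.1667) + (-3.1667)·(4.8333) + (2.8333)·(-0.1667) + (-2.1667)·(-0.1667) + (3.8333)·(-0.1667) + (-0.1667)·(-2.1667)) / 5 = -13.1667/5 = -2.6333
  S[X_3,X_3] = ((-2.1667)·(-2.1667) + (4.8333)·(4.8333) + (-0.1667)·(-0.1667) + (-0.1667)·(-0.1667) + (-0.1667)·(-0.1667) + (-2.1667)·(-2.1667)) / 5 = 32.8333/5 = 6.5667

S is symmetric (S[j,i] = S[i,j]). Assembling:

S = [[6.2667, 0.5333, -1.2667],
 [0.5333, 7.7667, -2.6333],
 [-1.2667, -2.6333, 6.5667]]


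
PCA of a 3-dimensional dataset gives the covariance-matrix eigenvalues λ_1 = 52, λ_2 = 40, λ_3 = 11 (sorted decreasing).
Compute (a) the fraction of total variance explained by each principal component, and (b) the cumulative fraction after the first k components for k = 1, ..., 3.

Step 1 — total variance = trace(Sigma) = Σ λ_i = 52 + 40 + 11 = 103.

Step 2 — fraction explained by component i = λ_i / Σ λ:
  PC1: 52/103 = 0.5049
  PC2: 40/103 = 0.3883
  PC3: 11/103 = 0.1068

Step 3 — cumulative fraction after k components = (λ_1 + ... + λ_k) / Σ λ:
  k = 1: 52/103 = 0.5049
  k = 2: (52 + 40)/103 = 92/103 = 0.8932
  k = 3: (52 + 40 + 11)/103 = 103/103 = 1

Summary (fraction, with percent):

explained: PC1 0.5049 (50.49%), PC2 0.3883 (38.83%), PC3 0.1068 (10.68%);  cumulative: 0.5049, 0.8932, 1


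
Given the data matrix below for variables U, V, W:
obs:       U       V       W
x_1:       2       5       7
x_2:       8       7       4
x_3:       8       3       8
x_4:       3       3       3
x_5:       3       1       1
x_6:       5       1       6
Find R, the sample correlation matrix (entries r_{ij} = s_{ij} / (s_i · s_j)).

Step 1 — column means:
  mean(U) = (2 + 8 + 8 + 3 + 3 + 5) / 6 = 29/6 = 4.8333
  mean(V) = (5 + 7 + 3 + 3 + 1 + 1) / 6 = 20/6 = 3.3333
  mean(W) = (7 + 4 + 8 + 3 + 1 + 6) / 6 = 29/6 = 4.8333

Step 2 — sample variances and covariances s[i,j] = (1/(n-1)) · Σ_k (x_{k,i} - mean_i) · (x_{k,j} - mean_j), with n-1 = 5:
  s[U,U] = ((-2.8333)·(-2.8333) + (3.1667)·(3.1667) + (3.1667)·(3.1667) + (-1.8333)·(-1.8333) + (-1.8333)·(-1.8333) + (0.1667)·(0.1667)) / 5 = 34.8333/5 = 6.9667
  s[U,V] = ((-2.8333)·(1.6667) + (3.1667)·(3.6667) + (3.1667)·(-0.3333) + (-1.8333)·(-0.3333) + (-1.8333)·(-2.3333) + (0.1667)·(-2.3333)) / 5 = 10.3333/5 = 2.0667
  s[U,W] = ((-2.8333)·(2.1667) + (3.1667)·(-0.8333) + (3.1667)·(3.1667) + (-1.8333)·(-1.8333) + (-1.8333)·(-3.8333) + (0.1667)·(1.1667)) / 5 = 11.8333/5 = 2.3667
  s[V,V] = ((1.6667)·(1.6667) + (3.6667)·(3.6667) + (-0.3333)·(-0.3333) + (-0.3333)·(-0.3333) + (-2.3333)·(-2.3333) + (-2.3333)·(-2.3333)) / 5 = 27.3333/5 = 5.4667
  s[V,W] = ((1.6667)·(2.1667) + (3.6667)·(-0.8333) + (-0.3333)·(3.1667) + (-0.3333)·(-1.8333) + (-2.3333)·(-3.8333) + (-2.3333)·(1.1667)) / 5 = 6.3333/5 = 1.2667
  s[W,W] = ((2.1667)·(2.1667) + (-0.8333)·(-0.8333) + (3.1667)·(3.1667) + (-1.8333)·(-1.8333) + (-3.8333)·(-3.8333) + (1.1667)·(1.1667)) / 5 = 34.8333/5 = 6.9667
  Sample standard deviations s_i = √(s[i,i]):
  s(U) = √(6.9667) = 2.6394
  s(V) = √(5.4667) = 2.3381
  s(W) = √(6.9667) = 2.6394

Step 3 — r_{ij} = s_{ij} / (s_i · s_j):
  r[U,U] = 1 (diagonal).
  r[U,V] = 2.0667 / (2.6394 · 2.3381) = 2.0667 / 6.1713 = 0.3349
  r[U,W] = 2.3667 / (2.6394 · 2.6394) = 2.3667 / 6.9667 = 0.3397
  r[V,V] = 1 (diagonal).
  r[V,W] = 1.2667 / (2.3381 · 2.6394) = 1.2667 / 6.1713 = 0.2053
  r[W,W] = 1 (diagonal).

R is symmetric with unit diagonal. Assembling:

R = [[1, 0.3349, 0.3397],
 [0.3349, 1, 0.2053],
 [0.3397, 0.2053, 1]]


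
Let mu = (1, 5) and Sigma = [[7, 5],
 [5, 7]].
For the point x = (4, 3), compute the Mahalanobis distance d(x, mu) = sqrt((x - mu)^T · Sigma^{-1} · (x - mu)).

Step 1 — centre the observation: (x - mu) = (3, -2).

Step 2 — invert Sigma. det(Sigma) = 7·7 - (5)² = 24.
  Sigma^{-1} = (1/det) · [[d, -b], [-b, a]] = [[0.2917, -0.2083],
 [-0.2083, 0.2917]].

Step 3 — form the quadratic (x - mu)^T · Sigma^{-1} · (x - mu):
  Sigma^{-1} · (x - mu) = (1.2917, -1.2083).
  (x - mu)^T · [Sigma^{-1} · (x - mu)] = (3)·(1.2917) + (-2)·(-1.2083) = 6.2917.

Step 4 — take square root: d = √(6.2917) ≈ 2.5083.

d(x, mu) = √(6.2917) ≈ 2.5083


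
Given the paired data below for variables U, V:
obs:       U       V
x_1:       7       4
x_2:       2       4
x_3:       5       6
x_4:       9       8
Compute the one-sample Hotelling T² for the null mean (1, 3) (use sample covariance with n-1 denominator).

Step 1 — sample mean vector:
  mean(U) = (7 + 2 + 5 + 9) / 4 = 23/4 = 5.75
  mean(V) = (4 + 4 + 6 + 8) / 4 = 22/4 = 5.5
  x̄ = (5.75, 5.5),  deviation x̄ - mu_0 = (5.75, 5.5) - (1, 3) = (4.75, 2.5).

Step 2 — sample covariance matrix, S[i,j] = (1/(n-1)) · Σ_k (x_{k,i} - mean_i) · (x_{k,j} - mean_j), divisor n-1 = 3:
  S[U,U] = ((1.25)·(1.25) + (-3.75)·(-3.75) + (-0.75)·(-0.75) + (3.25)·(3.25)) / 3 = 26.75/3 = 8.9167
  S[U,V] = ((1.25)·(-1.5) + (-3.75)·(-1.5) + (-0.75)·(0.5) + (3.25)·(2.5)) / 3 = 11.5/3 = 3.8333
  S[V,V] = ((-1.5)·(-1.5) + (-1.5)·(-1.5) + (0.5)·(0.5) + (2.5)·(2.5)) / 3 = 11/3 = 3.6667
  S = [[8.9167, 3.8333],
 [3.8333, 3.6667]].

Step 3 — invert S. det(S) = 8.9167·3.6667 - (3.8333)² = 18.
  S^{-1} = (1/det) · [[d, -b], [-b, a]] = [[0.2037, -0.213],
 [-0.213, 0.4954]].

Step 4 — quadratic form (x̄ - mu_0)^T · S^{-1} · (x̄ - mu_0):
  S^{-1} · (x̄ - mu_0) = (0.4352, 0.2269),
  (x̄ - mu_0)^T · [...] = (4.75)·(0.4352) + (2.5)·(0.2269) = 2.6343.

Step 5 — scale by n: T² = 4 · 2.6343 = 10.537.

T² ≈ 10.537


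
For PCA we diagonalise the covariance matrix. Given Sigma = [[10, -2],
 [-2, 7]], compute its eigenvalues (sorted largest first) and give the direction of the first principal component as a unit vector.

Step 1 — characteristic polynomial of 2×2 Sigma:
  det(Sigma - λI) = λ² - trace · λ + det = 0.
  trace = 10 + 7 = 17, det = 10·7 - (-2)² = 66.
Step 2 — discriminant:
  Δ = trace² - 4·det = 289 - 264 = 25.
Step 3 — eigenvalues:
  λ = (trace ± √Δ)/2 = (17 ± 5)/2,
  λ_1 = 11,  λ_2 = 6.

Step 4 — unit eigenvector for λ_1: solve (Sigma - λ_1 I)v = 0. First row:
  (10 - 11)·v_x + (-2)·v_y = 0, i.e. (-1)·v_x + (-2)·v_y = 0,
  so v ∝ (b, λ_1 - a) = (-2, 1); multiply by -1 so the first entry is positive: u = (2, -1).
  ||u|| = √((2)² + (-1)²) = √(5) ≈ 2.2361,
  v_1 = u/||u|| ≈ (0.8944, -0.4472) (||v_1|| = 1).

λ_1 = 11,  λ_2 = 6;  v_1 ≈ (0.8944, -0.4472)


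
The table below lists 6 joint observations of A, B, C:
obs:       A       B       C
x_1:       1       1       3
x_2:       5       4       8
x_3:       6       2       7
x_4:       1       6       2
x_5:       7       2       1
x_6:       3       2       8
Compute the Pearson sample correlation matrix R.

Step 1 — column means:
  mean(A) = (1 + 5 + 6 + 1 + 7 + 3) / 6 = 23/6 = 3.8333
  mean(B) = (1 + 4 + 2 + 6 + 2 + 2) / 6 = 17/6 = 2.8333
  mean(C) = (3 + 8 + 7 + 2 + 1 + 8) / 6 = 29/6 = 4.8333

Step 2 — sample variances and covariances s[i,j] = (1/(n-1)) · Σ_k (x_{k,i} - mean_i) · (x_{k,j} - mean_j), with n-1 = 5:
  s[A,A] = ((-2.8333)·(-2.8333) + (1.1667)·(1.1667) + (2.1667)·(2.1667) + (-2.8333)·(-2.8333) + (3.1667)·(3.1667) + (-0.8333)·(-0.8333)) / 5 = 32.8333/5 = 6.5667
  s[A,B] = ((-2.8333)·(-1.8333) + (1.1667)·(1.1667) + (2.1667)·(-0.8333) + (-2.8333)·(3.1667) + (3.1667)·(-0.8333) + (-0.8333)·(-0.8333)) / 5 = -6.1667/5 = -1.2333
  s[A,C] = ((-2.8333)·(-1.8333) + (1.1667)·(3.1667) + (2.1667)·(2.1667) + (-2.8333)·(-2.8333) + (3.1667)·(-3.8333) + (-0.8333)·(3.1667)) / 5 = 6.8333/5 = 1.3667
  s[B,B] = ((-1.8333)·(-1.8333) + (1.1667)·(1.1667) + (-0.8333)·(-0.8333) + (3.1667)·(3.1667) + (-0.8333)·(-0.8333) + (-0.8333)·(-0.8333)) / 5 = 16.8333/5 = 3.3667
  s[B,C] = ((-1.8333)·(-1.8333) + (1.1667)·(3.1667) + (-0.8333)·(2.1667) + (3.1667)·(-2.8333) + (-0.8333)·(-3.8333) + (-0.8333)·(3.1667)) / 5 = -3.1667/5 = -0.6333
  s[C,C] = ((-1.8333)·(-1.8333) + (3.1667)·(3.1667) + (2.1667)·(2.1667) + (-2.8333)·(-2.8333) + (-3.8333)·(-3.8333) + (3.1667)·(3.1667)) / 5 = 50.8333/5 = 10.1667
  Sample standard deviations s_i = √(s[i,i]):
  s(A) = √(6.5667) = 2.5626
  s(B) = √(3.3667) = 1.8348
  s(C) = √(10.1667) = 3.1885

Step 3 — r_{ij} = s_{ij} / (s_i · s_j):
  r[A,A] = 1 (diagonal).
  r[A,B] = -1.2333 / (2.5626 · 1.8348) = -1.2333 / 4.7019 = -0.2623
  r[A,C] = 1.3667 / (2.5626 · 3.1885) = 1.3667 / 8.1707 = 0.1673
  r[B,B] = 1 (diagonal).
  r[B,C] = -0.6333 / (1.8348 · 3.1885) = -0.6333 / 5.8505 = -0.1083
  r[C,C] = 1 (diagonal).

R is symmetric with unit diagonal. Assembling:

R = [[1, -0.2623, 0.1673],
 [-0.2623, 1, -0.1083],
 [0.1673, -0.1083, 1]]


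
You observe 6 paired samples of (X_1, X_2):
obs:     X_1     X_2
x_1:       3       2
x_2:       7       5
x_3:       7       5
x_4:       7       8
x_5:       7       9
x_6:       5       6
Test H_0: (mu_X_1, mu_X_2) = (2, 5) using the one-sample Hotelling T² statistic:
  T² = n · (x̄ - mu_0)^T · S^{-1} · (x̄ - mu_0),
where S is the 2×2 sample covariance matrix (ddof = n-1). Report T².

Step 1 — sample mean vector:
  mean(X_1) = (3 + 7 + 7 + 7 + 7 + 5) / 6 = 36/6 = 6
  mean(X_2) = (2 + 5 + 5 + 8 + 9 + 6) / 6 = 35/6 = 5.8333
  x̄ = (6, 5.8333),  deviation x̄ - mu_0 = (6, 5.8333) - (2, 5) = (4, 0.8333).

Step 2 — sample covariance matrix, S[i,j] = (1/(n-1)) · Σ_k (x_{k,i} - mean_i) · (x_{k,j} - mean_j), divisor n-1 = 5:
  S[X_1,X_1] = ((-3)·(-3) + (1)·(1) + (1)·(1) + (1)·(1) + (1)·(1) + (-1)·(-1)) / 5 = 14/5 = 2.8
  S[X_1,X_2] = ((-3)·(-3.8333) + (1)·(-0.8333) + (1)·(-0.8333) + (1)·(2.1667) + (1)·(3.1667) + (-1)·(0.1667)) / 5 = 15/5 = 3
  S[X_2,X_2] = ((-3.8333)·(-3.8333) + (-0.8333)·(-0.8333) + (-0.8333)·(-0.8333) + (2.1667)·(2.1667) + (3.1667)·(3.1667) + (0.1667)·(0.1667)) / 5 = 30.8333/5 = 6.1667
  S = [[2.8, 3],
 [3, 6.1667]].

Step 3 — invert S. det(S) = 2.8·6.1667 - (3)² = 8.2667.
  S^{-1} = (1/det) · [[d, -b], [-b, a]] = [[0.746, -0.3629],
 [-0.3629, 0.3387]].

Step 4 — quadratic form (x̄ - mu_0)^T · S^{-1} · (x̄ - mu_0):
  S^{-1} · (x̄ - mu_0) = (2.6815, -1.1694),
  (x̄ - mu_0)^T · [...] = (4)·(2.6815) + (0.8333)·(-1.1694) = 9.7513.

Step 5 — scale by n: T² = 6 · 9.7513 = 58.5081.

T² ≈ 58.5081


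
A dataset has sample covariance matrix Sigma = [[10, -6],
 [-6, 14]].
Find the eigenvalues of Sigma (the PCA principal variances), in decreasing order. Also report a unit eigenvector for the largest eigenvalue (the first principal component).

Step 1 — characteristic polynomial of 2×2 Sigma:
  det(Sigma - λI) = λ² - trace · λ + det = 0.
  trace = 10 + 14 = 24, det = 10·14 - (-6)² = 104.
Step 2 — discriminant:
  Δ = trace² - 4·det = 576 - 416 = 160.
Step 3 — eigenvalues:
  λ = (trace ± √Δ)/2 = (24 ± 12.6491)/2,
  λ_1 = 18.3246,  λ_2 = 5.6754.

Step 4 — unit eigenvector for λ_1: solve (Sigma - λ_1 I)v = 0. First row:
  (10 - 18.3246)·v_x + (-6)·v_y = 0, i.e. (-8.3246)·v_x + (-6)·v_y = 0,
  so v ∝ (b, λ_1 - a) = (-6, 8.3246); multiply by -1 so the first entry is positive: u = (6, -8.3246).
  ||u|| = √((6)² + (-8.3246)²) = √(105.2982) ≈ 10.2615,
  v_1 = u/||u|| ≈ (0.5847, -0.8112) (||v_1|| = 1).

λ_1 = 18.3246,  λ_2 = 5.6754;  v_1 ≈ (0.5847, -0.8112)
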